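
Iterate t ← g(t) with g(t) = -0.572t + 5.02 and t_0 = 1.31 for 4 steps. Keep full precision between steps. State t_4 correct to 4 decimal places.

t_1 = g(1.310000) = 4.270680
t_2 = g(4.270680) = 2.577171
t_3 = g(2.577171) = 3.545858
t_4 = g(3.545858) = 2.991769

2.9918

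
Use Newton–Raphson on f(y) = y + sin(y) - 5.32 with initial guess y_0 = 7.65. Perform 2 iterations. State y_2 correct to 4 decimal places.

6.0838

f'(y) = 1 + cos(y)
y_0 = 7.650000: f = 3.309268, f' = 1.202570 → y_1 = 7.650000 - (3.309268)/(1.202570) = 4.898170
y_1 = 4.898170: f = -1.404622, f' = 1.184715 → y_2 = 4.898170 - (-1.404622)/(1.184715) = 6.083791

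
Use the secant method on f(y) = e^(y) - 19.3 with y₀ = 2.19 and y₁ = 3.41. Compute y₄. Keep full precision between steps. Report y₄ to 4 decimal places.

f(y_0) = -10.364787, f(y_1) = 10.965244
y_2 = 3.410000 - (10.965244)·(3.410000 - 2.190000)/(10.965244 - (-10.364787)) = 2.782828; f(y_2) = -3.135330
y_3 = 2.782828 - (-3.135330)·(2.782828 - 3.410000)/(-3.135330 - (10.965244)) = 2.922283; f(y_3) = -0.716340
y_4 = 2.922283 - (-0.716340)·(2.922283 - 2.782828)/(-0.716340 - (-3.135330)) = 2.963580; f(y_4) = 0.067176

2.9636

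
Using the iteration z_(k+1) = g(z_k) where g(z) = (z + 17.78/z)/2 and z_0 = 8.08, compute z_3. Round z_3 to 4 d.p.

z_1 = g(8.080000) = 5.140248
z_2 = g(5.140248) = 4.299612
z_3 = g(4.299612) = 4.217434

4.2174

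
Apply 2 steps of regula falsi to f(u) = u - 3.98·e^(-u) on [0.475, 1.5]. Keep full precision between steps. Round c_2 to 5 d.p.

f(0.475000) = -2.000103, f(1.500000) = 0.611942
step 1: c = 1.259866, f(c) = 0.130772 > 0 → new bracket [0.475000, 1.259866]
step 2: c = 1.211699, f(c) = 0.026888 > 0 → new bracket [0.475000, 1.211699]

1.21170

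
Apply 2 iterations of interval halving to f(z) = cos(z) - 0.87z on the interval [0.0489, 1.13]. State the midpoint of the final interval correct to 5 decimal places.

0.72459

f(0.048900) = 0.956262, f(1.130000) = -0.556440 (opposite signs)
step 1: m = 0.589450, f(m) = 0.318425 > 0 → root in [0.589450, 1.130000]
step 2: m = 0.859725, f(m) = -0.095315 < 0 → root in [0.589450, 0.859725]
Midpoint of [0.589450, 0.859725] = 0.724587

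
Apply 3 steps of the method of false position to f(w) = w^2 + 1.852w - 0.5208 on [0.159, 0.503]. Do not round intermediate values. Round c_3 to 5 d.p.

f(0.159000) = -0.201051, f(0.503000) = 0.663765
step 1: c = 0.238973, f(c) = -0.021115 < 0 → new bracket [0.238973, 0.503000]
step 2: c = 0.247113, f(c) = -0.002083 < 0 → new bracket [0.247113, 0.503000]
step 3: c = 0.247913, f(c) = -0.000204 < 0 → new bracket [0.247913, 0.503000]

0.24791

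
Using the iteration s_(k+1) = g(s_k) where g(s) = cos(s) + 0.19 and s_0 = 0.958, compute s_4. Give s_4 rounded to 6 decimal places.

s_1 = g(0.958000) = 0.765157
s_2 = g(0.765157) = 0.911273
s_3 = g(0.911273) = 0.802740
s_4 = g(0.802740) = 0.884739

0.884739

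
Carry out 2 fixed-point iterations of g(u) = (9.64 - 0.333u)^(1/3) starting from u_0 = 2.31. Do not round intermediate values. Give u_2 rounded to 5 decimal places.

u_1 = g(2.310000) = 2.070080
u_2 = g(2.070080) = 2.076276

2.07628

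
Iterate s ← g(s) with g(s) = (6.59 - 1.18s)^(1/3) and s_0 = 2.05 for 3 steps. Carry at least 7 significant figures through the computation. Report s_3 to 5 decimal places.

s_1 = g(2.050000) = 1.609707
s_2 = g(1.609707) = 1.673945
s_3 = g(1.673945) = 1.664879

1.66488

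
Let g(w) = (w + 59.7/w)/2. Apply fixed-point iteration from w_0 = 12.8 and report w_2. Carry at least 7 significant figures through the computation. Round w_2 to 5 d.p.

w_1 = g(12.800000) = 8.732031
w_2 = g(8.732031) = 7.784464

7.78446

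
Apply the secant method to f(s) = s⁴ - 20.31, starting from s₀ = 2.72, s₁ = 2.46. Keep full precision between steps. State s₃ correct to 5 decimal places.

Secant update: s_(k+1) = s_k − f(s_k)·(s_k − s_(k-1))/(f(s_k) − f(s_(k-1))).
f(s_0) = 34.426323, f(s_1) = 16.311863
s_2 = 2.460000 - (16.311863)·(2.460000 - 2.720000)/(16.311863 - (34.426323)) = 2.225873; f(s_2) = 4.237175
s_3 = 2.225873 - (4.237175)·(2.225873 - 2.460000)/(4.237175 - (16.311863)) = 2.143715; f(s_3) = 0.808733

2.14371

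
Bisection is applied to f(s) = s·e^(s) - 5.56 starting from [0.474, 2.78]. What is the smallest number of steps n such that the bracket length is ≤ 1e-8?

Initial width b − a = 2.78 − 0.474 = 2.306000.
After n steps the width is (b−a)/2^n; need (b−a)/2^n ≤ 1e-8.
So n ≥ log₂(2.306000/1e-8) = log₂(230600000.0000) ≈ 27.7808.
Hence n = 28.

28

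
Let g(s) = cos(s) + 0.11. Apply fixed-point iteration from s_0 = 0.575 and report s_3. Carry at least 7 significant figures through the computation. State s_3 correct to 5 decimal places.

s_1 = g(0.575000) = 0.949192
s_2 = g(0.949192) = 0.692340
s_3 = g(0.692340) = 0.879754

0.87975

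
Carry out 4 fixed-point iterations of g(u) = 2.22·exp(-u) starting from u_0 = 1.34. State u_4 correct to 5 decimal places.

u_1 = g(1.340000) = 0.581297
u_2 = g(0.581297) = 1.241363
u_3 = g(1.241363) = 0.641558
u_4 = g(0.641558) = 1.168767

1.16877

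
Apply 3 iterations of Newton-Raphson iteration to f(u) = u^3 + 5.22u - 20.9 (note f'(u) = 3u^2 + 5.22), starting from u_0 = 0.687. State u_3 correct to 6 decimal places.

2.161775

Newton update: u ← u − f(u)/f'(u).
u_0 = 0.687000: f = -16.989617, f' = 6.635907 → u_1 = 0.687000 - (-16.989617)/(6.635907) = 3.247255
u_1 = 3.247255: f = 30.291905, f' = 36.854005 → u_2 = 3.247255 - (30.291905)/(36.854005) = 2.425312
u_2 = 2.425312: f = 6.026152, f' = 22.866416 → u_3 = 2.425312 - (6.026152)/(22.866416) = 2.161775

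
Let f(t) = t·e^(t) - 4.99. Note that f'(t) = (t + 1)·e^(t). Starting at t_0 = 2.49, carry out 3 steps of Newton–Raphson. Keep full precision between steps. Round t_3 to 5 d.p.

t_0 = 2.490000: f = 25.042578, f' = 42.093854 → t_1 = 2.490000 - (25.042578)/(42.093854) = 1.895078
t_1 = 1.895078: f = 7.618073, f' = 19.261138 → t_2 = 1.895078 - (7.618073)/(19.261138) = 1.499562
t_2 = 1.499562: f = 1.727632, f' = 11.197360 → t_3 = 1.499562 - (1.727632)/(11.197360) = 1.345273

1.34527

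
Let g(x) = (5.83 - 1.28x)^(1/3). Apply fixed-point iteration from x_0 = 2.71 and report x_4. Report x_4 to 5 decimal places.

x_1 = g(2.710000) = 1.331612
x_2 = g(1.331612) = 1.603837
x_3 = g(1.603837) = 1.557348
x_4 = g(1.557348) = 1.565484

1.56548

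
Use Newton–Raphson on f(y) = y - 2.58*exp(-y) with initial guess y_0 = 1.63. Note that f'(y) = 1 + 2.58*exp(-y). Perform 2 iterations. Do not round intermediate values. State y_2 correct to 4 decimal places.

0.9720

Newton update: y ← y − f(y)/f'(y).
y_0 = 1.630000: f = 1.124502, f' = 1.505498 → y_1 = 1.630000 - (1.124502)/(1.505498) = 0.883070
y_1 = 0.883070: f = -0.183789, f' = 2.066860 → y_2 = 0.883070 - (-0.183789)/(2.066860) = 0.971992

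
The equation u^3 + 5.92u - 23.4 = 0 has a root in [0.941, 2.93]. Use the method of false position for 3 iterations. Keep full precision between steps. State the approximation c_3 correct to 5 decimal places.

False-position update: c = (a·f(b) − b·f(a))/(f(b) − f(a)); replace the endpoint whose sign matches f(c).
f(0.941000) = -16.996042, f(2.930000) = 19.099357
step 1: c = 1.877550, f(c) = -5.666184 < 0 → new bracket [1.877550, 2.930000]
step 2: c = 2.118343, f(c) = -1.353608 < 0 → new bracket [2.118343, 2.930000]
step 3: c = 2.172060, f(c) = -0.293972 < 0 → new bracket [2.172060, 2.930000]

2.17206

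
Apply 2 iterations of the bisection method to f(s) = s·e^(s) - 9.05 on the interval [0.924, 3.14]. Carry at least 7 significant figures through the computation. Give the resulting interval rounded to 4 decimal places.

f(0.924000) = -6.722123, f(3.140000) = 63.496142 (opposite signs)
step 1: m = 2.032000, f(m) = 6.452798 > 0 → root in [0.924000, 2.032000]
step 2: m = 1.478000, f(m) = -2.570199 < 0 → root in [1.478000, 2.032000]

[1.4780, 2.0320]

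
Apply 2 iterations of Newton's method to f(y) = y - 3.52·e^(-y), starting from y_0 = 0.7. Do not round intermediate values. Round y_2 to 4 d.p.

1.1326

Newton update: y ← y − f(y)/f'(y).
f'(y) = 1 + 3.52·e^(-y)
y_0 = 0.700000: f = -1.047980, f' = 2.747980 → y_1 = 0.700000 - (-1.047980)/(2.747980) = 1.081364
y_1 = 1.081364: f = -0.112383, f' = 2.193747 → y_2 = 1.081364 - (-0.112383)/(2.193747) = 1.132593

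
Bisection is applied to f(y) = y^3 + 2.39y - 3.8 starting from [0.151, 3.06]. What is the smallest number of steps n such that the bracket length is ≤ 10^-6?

22

Initial width b − a = 3.06 − 0.151 = 2.909000.
After n steps the width is (b−a)/2^n; need (b−a)/2^n ≤ 10^-6.
So n ≥ log₂(2.909000/10^-6) = log₂(2909000.0000) ≈ 21.4721.
Hence n = 22.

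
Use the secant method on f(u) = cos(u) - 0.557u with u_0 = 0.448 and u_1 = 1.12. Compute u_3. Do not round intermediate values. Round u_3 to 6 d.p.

Secant update: u_(k+1) = u_k − f(u_k)·(u_k − u_(k-1))/(f(u_k) − f(u_(k-1))).
f(u_0) = 0.651779, f(u_1) = -0.188158
u_2 = 1.120000 - (-0.188158)·(1.120000 - 0.448000)/(-0.188158 - (0.651779)) = 0.969463; f(u_2) = 0.025752
u_3 = 0.969463 - (0.025752)·(0.969463 - 1.120000)/(0.025752 - (-0.188158)) = 0.987585; f(u_3) = 0.000622

0.987585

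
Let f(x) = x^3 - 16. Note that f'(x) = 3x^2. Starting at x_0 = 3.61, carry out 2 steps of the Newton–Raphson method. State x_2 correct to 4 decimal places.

Newton update: x ← x − f(x)/f'(x).
x_0 = 3.610000: f = 31.045881, f' = 39.096300 → x_1 = 3.610000 - (31.045881)/(39.096300) = 2.815913
x_1 = 2.815913: f = 6.328394, f' = 23.788091 → x_2 = 2.815913 - (6.328394)/(23.788091) = 2.549881

2.5499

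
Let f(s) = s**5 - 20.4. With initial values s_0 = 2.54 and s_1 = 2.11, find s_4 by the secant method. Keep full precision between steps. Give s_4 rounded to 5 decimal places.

Secant update: s_(k+1) = s_k − f(s_k)·(s_k − s_(k-1))/(f(s_k) − f(s_(k-1))).
f(s_0) = 85.322782, f(s_1) = 21.422720
s_2 = 2.110000 - (21.422720)·(2.110000 - 2.540000)/(21.422720 - (85.322782)) = 1.965841; f(s_2) = 8.959045
s_3 = 1.965841 - (8.959045)·(1.965841 - 2.110000)/(8.959045 - (21.422720)) = 1.862218; f(s_3) = 1.995060
s_4 = 1.862218 - (1.995060)·(1.862218 - 1.965841)/(1.995060 - (8.959045)) = 1.832531; f(s_4) = 0.266034

1.83253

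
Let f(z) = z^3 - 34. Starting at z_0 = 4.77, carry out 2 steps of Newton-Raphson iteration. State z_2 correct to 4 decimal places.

3.2898

f'(z) = 3z^2
z_0 = 4.770000: f = 74.531333, f' = 68.258700 → z_1 = 4.770000 - (74.531333)/(68.258700) = 3.678105
z_1 = 3.678105: f = 15.759083, f' = 40.585369 → z_2 = 3.678105 - (15.759083)/(40.585369) = 3.289810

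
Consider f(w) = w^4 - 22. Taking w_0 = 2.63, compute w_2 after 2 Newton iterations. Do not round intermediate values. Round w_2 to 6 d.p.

2.173338

Newton update: w ← w − f(w)/f'(w).
f'(w) = 4w^3
w_0 = 2.630000: f = 25.843506, f' = 72.765788 → w_1 = 2.630000 - (25.843506)/(72.765788) = 2.274840
w_1 = 2.274840: f = 4.779554, f' = 47.088244 → w_2 = 2.274840 - (4.779554)/(47.088244) = 2.173338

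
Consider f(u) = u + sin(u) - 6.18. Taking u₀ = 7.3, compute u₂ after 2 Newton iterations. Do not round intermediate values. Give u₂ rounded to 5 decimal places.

f'(u) = 1 + cos(u)
u_0 = 7.300000: f = 1.970437, f' = 1.526078 → u_1 = 7.300000 - (1.970437)/(1.526078) = 6.008823
u_1 = 6.008823: f = -0.442111, f' = 1.962598 → u_2 = 6.008823 - (-0.442111)/(1.962598) = 6.234091

6.23409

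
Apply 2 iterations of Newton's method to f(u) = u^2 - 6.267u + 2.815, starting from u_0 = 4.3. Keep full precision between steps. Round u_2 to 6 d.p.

5.902895

Newton update: u ← u − f(u)/f'(u).
f'(u) = 2u - 6.267
u_0 = 4.300000: f = -5.643100, f' = 2.333000 → u_1 = 4.300000 - (-5.643100)/(2.333000) = 6.718817
u_1 = 6.718817: f = 5.850676, f' = 7.170634 → u_2 = 6.718817 - (5.850676)/(7.170634) = 5.902895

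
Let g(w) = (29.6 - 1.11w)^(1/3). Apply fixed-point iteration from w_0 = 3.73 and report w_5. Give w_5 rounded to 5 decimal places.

w_1 = g(3.730000) = 2.941831
w_2 = g(2.941831) = 2.975149
w_3 = g(2.975149) = 2.973756
w_4 = g(2.973756) = 2.973814
w_5 = g(2.973814) = 2.973812

2.97381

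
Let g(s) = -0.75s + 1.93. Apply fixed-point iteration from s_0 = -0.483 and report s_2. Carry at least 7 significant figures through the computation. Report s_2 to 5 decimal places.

s_1 = g(-0.483000) = 2.292250
s_2 = g(2.292250) = 0.210812

0.21081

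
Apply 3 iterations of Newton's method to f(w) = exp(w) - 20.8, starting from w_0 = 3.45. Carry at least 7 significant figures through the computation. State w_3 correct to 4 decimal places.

3.0350

f'(w) = exp(w)
w_0 = 3.450000: f = 10.700392, f' = 31.500392 → w_1 = 3.450000 - (10.700392)/(31.500392) = 3.110309
w_1 = 3.110309: f = 1.627979, f' = 22.427979 → w_2 = 3.110309 - (1.627979)/(22.427979) = 3.037722
w_2 = 3.037722: f = 0.057681, f' = 20.857681 → w_3 = 3.037722 - (0.057681)/(20.857681) = 3.034957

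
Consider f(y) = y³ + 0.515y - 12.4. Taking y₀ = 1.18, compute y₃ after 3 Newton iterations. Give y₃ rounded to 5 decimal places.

Newton update: y ← y − f(y)/f'(y).
f'(y) = 3y² + 0.515
y_0 = 1.180000: f = -10.149268, f' = 4.692200 → y_1 = 1.180000 - (-10.149268)/(4.692200) = 3.343008
y_1 = 3.343008: f = 26.682125, f' = 34.042115 → y_2 = 3.343008 - (26.682125)/(34.042115) = 2.559211
y_2 = 2.559211: f = 5.679700, f' = 20.163681 → y_3 = 2.559211 - (5.679700)/(20.163681) = 2.277531

2.27753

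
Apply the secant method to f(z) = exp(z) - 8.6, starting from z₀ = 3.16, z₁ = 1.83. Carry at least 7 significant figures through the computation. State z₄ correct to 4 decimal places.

Secant update: z_(k+1) = z_k − f(z_k)·(z_k − z_(k-1))/(f(z_k) − f(z_(k-1))).
f(z_0) = 14.970596, f(z_1) = -2.366113
z_2 = 1.830000 - (-2.366113)·(1.830000 - 3.160000)/(-2.366113 - (14.970596)) = 2.011518; f(z_2) = -1.125342
z_3 = 2.011518 - (-1.125342)·(2.011518 - 1.830000)/(-1.125342 - (-2.366113)) = 2.176150; f(z_3) = 0.212314
z_4 = 2.176150 - (0.212314)·(2.176150 - 2.011518)/(0.212314 - (-1.125342)) = 2.150020; f(z_4) = -0.014974

2.1500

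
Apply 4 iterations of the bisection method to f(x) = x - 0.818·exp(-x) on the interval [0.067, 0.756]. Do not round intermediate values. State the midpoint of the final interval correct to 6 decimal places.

f(0.067000) = -0.697990, f(0.756000) = 0.371916 (opposite signs)
step 1: m = 0.411500, f(m) = -0.130552 < 0 → root in [0.411500, 0.756000]
step 2: m = 0.583750, f(m) = 0.127467 > 0 → root in [0.411500, 0.583750]
step 3: m = 0.497625, f(m) = 0.000303 > 0 → root in [0.411500, 0.497625]
step 4: m = 0.454562, f(m) = -0.064643 < 0 → root in [0.454562, 0.497625]
Midpoint of [0.454562, 0.497625] = 0.476094

0.476094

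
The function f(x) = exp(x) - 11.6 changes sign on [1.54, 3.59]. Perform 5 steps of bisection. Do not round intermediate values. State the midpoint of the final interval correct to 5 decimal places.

f(1.540000) = -6.935410, f(3.590000) = 24.634076 (opposite signs)
step 1: m = 2.565000, f(m) = 1.400658 > 0 → root in [1.540000, 2.565000]
step 2: m = 2.052500, f(m) = -3.812655 < 0 → root in [2.052500, 2.565000]
step 3: m = 2.308750, f(m) = -1.538161 < 0 → root in [2.308750, 2.565000]
step 4: m = 2.436875, f(m) = -0.162757 < 0 → root in [2.436875, 2.565000]
step 5: m = 2.500938, f(m) = 0.593920 > 0 → root in [2.436875, 2.500938]
Midpoint of [2.436875, 2.500938] = 2.468906

2.46891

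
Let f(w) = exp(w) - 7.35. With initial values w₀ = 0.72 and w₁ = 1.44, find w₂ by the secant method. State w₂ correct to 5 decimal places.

2.48009

Secant update: w_(k+1) = w_k − f(w_k)·(w_k − w_(k-1))/(f(w_k) − f(w_(k-1))).
f(w_0) = -5.295567, f(w_1) = -3.129304
w_2 = 1.440000 - (-3.129304)·(1.440000 - 0.720000)/(-3.129304 - (-5.295567)) = 2.480086; f(w_2) = 4.592289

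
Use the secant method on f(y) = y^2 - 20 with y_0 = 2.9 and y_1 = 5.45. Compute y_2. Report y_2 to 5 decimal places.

4.28802

Secant update: y_(k+1) = y_k − f(y_k)·(y_k − y_(k-1))/(f(y_k) − f(y_(k-1))).
f(y_0) = -11.590000, f(y_1) = 9.702500
y_2 = 5.450000 - (9.702500)·(5.450000 - 2.900000)/(9.702500 - (-11.590000)) = 4.288024; f(y_2) = -1.612851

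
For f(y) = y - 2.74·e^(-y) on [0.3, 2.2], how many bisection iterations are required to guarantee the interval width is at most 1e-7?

25

Initial width b − a = 2.2 − 0.3 = 1.900000.
After n steps the width is (b−a)/2^n; need (b−a)/2^n ≤ 1e-7.
So n ≥ log₂(1.900000/1e-7) = log₂(19000000.0000) ≈ 24.1795.
Hence n = 25.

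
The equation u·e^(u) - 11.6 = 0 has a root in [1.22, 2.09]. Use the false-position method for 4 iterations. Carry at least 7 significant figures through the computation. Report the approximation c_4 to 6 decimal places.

f(1.220000) = -7.467631, f(2.090000) = 5.297473
step 1: c = 1.728953, f(c) = -1.857779 < 0 → new bracket [1.728953, 2.090000]
step 2: c = 1.822695, f(c) = -0.320231 < 0 → new bracket [1.822695, 2.090000]
step 3: c = 1.837932, f(c) = -0.051295 < 0 → new bracket [1.837932, 2.090000]
step 4: c = 1.840350, f(c) = -0.008118 < 0 → new bracket [1.840350, 2.090000]

1.840350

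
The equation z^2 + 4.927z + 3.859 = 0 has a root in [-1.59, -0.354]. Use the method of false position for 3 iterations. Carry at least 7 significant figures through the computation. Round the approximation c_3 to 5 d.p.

False-position update: c = (a·f(b) − b·f(a))/(f(b) − f(a)); replace the endpoint whose sign matches f(c).
f(-1.590000) = -1.446830, f(-0.354000) = 2.240158
step 1: c = -1.104975, f(c) = -0.364242 < 0 → new bracket [-1.104975, -0.354000]
step 2: c = -0.999946, f(c) = -0.067843 < 0 → new bracket [-0.999946, -0.354000]
step 3: c = -0.980959, f(c) = -0.011904 < 0 → new bracket [-0.980959, -0.354000]

-0.98096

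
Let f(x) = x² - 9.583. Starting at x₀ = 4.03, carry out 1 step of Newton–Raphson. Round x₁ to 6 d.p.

f'(x) = 2x
x_0 = 4.030000: f = 6.657900, f' = 8.060000 → x_1 = 4.030000 - (6.657900)/(8.060000) = 3.203958

3.203958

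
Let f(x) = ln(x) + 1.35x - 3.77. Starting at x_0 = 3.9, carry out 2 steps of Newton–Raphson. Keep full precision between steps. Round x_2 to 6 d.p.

2.205977

f'(x) = 1/x + 1.35
x_0 = 3.900000: f = 2.855977, f' = 1.606410 → x_1 = 3.900000 - (2.855977)/(1.606410) = 2.122138
x_1 = 2.122138: f = -0.152691, f' = 1.821223 → x_2 = 2.122138 - (-0.152691)/(1.821223) = 2.205977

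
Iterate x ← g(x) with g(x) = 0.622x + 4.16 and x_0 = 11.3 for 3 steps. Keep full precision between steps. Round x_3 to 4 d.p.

11.0762

x_1 = g(11.300000) = 11.188600
x_2 = g(11.188600) = 11.119309
x_3 = g(11.119309) = 11.076210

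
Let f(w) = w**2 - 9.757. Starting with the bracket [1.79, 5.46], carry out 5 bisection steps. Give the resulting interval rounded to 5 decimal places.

f(1.790000) = -6.552900, f(5.460000) = 20.054600 (opposite signs)
step 1: m = 3.625000, f(m) = 3.383625 > 0 → root in [1.790000, 3.625000]
step 2: m = 2.707500, f(m) = -2.426444 < 0 → root in [2.707500, 3.625000]
step 3: m = 3.166250, f(m) = 0.268139 > 0 → root in [2.707500, 3.166250]
step 4: m = 2.936875, f(m) = -1.131765 < 0 → root in [2.936875, 3.166250]
step 5: m = 3.051562, f(m) = -0.444966 < 0 → root in [3.051562, 3.166250]

[3.05156, 3.16625]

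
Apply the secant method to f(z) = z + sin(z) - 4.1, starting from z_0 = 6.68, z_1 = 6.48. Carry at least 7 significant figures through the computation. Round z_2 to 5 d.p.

f(z_0) = 2.966483, f(z_1) = 2.575547
z_2 = 6.480000 - (2.575547)·(6.480000 - 6.680000)/(2.575547 - (2.966483)) = 5.162369; f(z_2) = 0.161914

5.16237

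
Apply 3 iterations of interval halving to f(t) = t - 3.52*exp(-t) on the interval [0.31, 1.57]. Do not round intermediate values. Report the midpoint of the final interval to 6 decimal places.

f(0.310000) = -2.271733, f(1.570000) = 0.837681 (opposite signs)
step 1: m = 0.940000, f(m) = -0.435010 < 0 → root in [0.940000, 1.570000]
step 2: m = 1.255000, f(m) = 0.251533 > 0 → root in [0.940000, 1.255000]
step 3: m = 1.097500, f(m) = -0.077139 < 0 → root in [1.097500, 1.255000]
Midpoint of [1.097500, 1.255000] = 1.176250

1.176250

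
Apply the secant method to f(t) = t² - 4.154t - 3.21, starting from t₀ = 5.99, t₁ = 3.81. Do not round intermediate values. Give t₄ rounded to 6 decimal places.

4.818031

f(t_0) = 7.787640, f(t_1) = -4.520640
t_2 = 3.810000 - (-4.520640)·(3.810000 - 5.990000)/(-4.520640 - (7.787640)) = 4.610680; f(t_2) = -1.104394
t_3 = 4.610680 - (-1.104394)·(4.610680 - 3.810000)/(-1.104394 - (-4.520640)) = 4.869522; f(t_3) = 0.274248
t_4 = 4.869522 - (0.274248)·(4.869522 - 4.610680)/(0.274248 - (-1.104394)) = 4.818031; f(t_4) = -0.010677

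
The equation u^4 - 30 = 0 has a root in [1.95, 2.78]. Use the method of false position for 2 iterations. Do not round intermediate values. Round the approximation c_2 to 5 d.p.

f(1.950000) = -15.540994, f(2.780000) = 29.728167
step 1: c = 2.234941, f(c) = -5.050377 < 0 → new bracket [2.234941, 2.780000]
step 2: c = 2.314092, f(c) = -1.323760 < 0 → new bracket [2.314092, 2.780000]

2.31409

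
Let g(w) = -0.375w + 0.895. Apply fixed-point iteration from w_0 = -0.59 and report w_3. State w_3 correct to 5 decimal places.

0.71635

w_1 = g(-0.590000) = 1.116250
w_2 = g(1.116250) = 0.476406
w_3 = g(0.476406) = 0.716348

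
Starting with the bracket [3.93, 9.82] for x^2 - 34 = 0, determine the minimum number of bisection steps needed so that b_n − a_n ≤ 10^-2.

Initial width b − a = 9.82 − 3.93 = 5.890000.
After n steps the width is (b−a)/2^n; need (b−a)/2^n ≤ 10^-2.
So n ≥ log₂(5.890000/10^-2) = log₂(589.0000) ≈ 9.2021.
Hence n = 10.

10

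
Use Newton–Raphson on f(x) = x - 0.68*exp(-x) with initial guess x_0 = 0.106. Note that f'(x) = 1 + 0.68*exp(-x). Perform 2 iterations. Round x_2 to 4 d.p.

x_0 = 0.106000: f = -0.505609, f' = 1.611609 → x_1 = 0.106000 - (-0.505609)/(1.611609) = 0.419729
x_1 = 0.419729: f = -0.027184, f' = 1.446913 → x_2 = 0.419729 - (-0.027184)/(1.446913) = 0.438517

0.4385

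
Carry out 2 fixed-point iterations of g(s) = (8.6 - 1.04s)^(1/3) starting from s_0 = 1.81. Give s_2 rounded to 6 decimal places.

s_1 = g(1.810000) = 1.886853
s_2 = g(1.886853) = 1.879340

1.879340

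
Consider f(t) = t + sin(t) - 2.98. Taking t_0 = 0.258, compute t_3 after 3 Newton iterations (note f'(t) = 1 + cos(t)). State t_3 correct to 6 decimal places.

t_0 = 0.258000: f = -2.466853, f' = 1.966902 → t_1 = 0.258000 - (-2.466853)/(1.966902) = 1.512182
t_1 = 1.512182: f = -0.469536, f' = 1.058581 → t_2 = 1.512182 - (-0.469536)/(1.058581) = 1.955734
t_2 = 1.955734: f = -0.097444, f' = 0.624499 → t_3 = 1.955734 - (-0.097444)/(0.624499) = 2.111770

2.111770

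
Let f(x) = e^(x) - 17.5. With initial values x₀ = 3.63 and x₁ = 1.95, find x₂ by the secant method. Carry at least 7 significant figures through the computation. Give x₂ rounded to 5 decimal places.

f(x_0) = 20.212817, f(x_1) = -10.471312
x_2 = 1.950000 - (-10.471312)·(1.950000 - 3.630000)/(-10.471312 - (20.212817)) = 2.523319; f(x_2) = -5.030080

2.52332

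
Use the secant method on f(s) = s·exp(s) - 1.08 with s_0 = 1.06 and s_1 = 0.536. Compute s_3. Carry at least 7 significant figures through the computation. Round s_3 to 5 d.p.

f(s_0) = 1.979553, f(s_1) = -0.163892
s_2 = 0.536000 - (-0.163892)·(0.536000 - 1.060000)/(-0.163892 - (1.979553)) = 0.576066; f(s_2) = -0.055163
s_3 = 0.576066 - (-0.055163)·(0.576066 - 0.536000)/(-0.055163 - (-0.163892)) = 0.596394; f(s_3) = 0.002788

0.59639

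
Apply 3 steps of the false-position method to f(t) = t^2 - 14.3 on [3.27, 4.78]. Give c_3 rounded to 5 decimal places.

f(3.270000) = -3.607100, f(4.780000) = 8.548400
step 1: c = 3.718087, f(c) = -0.475829 < 0 → new bracket [3.718087, 4.780000]
step 2: c = 3.774079, f(c) = -0.056324 < 0 → new bracket [3.774079, 4.780000]
step 3: c = 3.780664, f(c) = -0.006580 < 0 → new bracket [3.780664, 4.780000]

3.78066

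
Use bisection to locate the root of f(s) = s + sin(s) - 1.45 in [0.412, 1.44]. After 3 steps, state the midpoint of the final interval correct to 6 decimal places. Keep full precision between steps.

f(0.412000) = -0.637557, f(1.440000) = 0.981458 (opposite signs)
step 1: m = 0.926000, f(m) = 0.275222 > 0 → root in [0.412000, 0.926000]
step 2: m = 0.669000, f(m) = -0.160798 < 0 → root in [0.669000, 0.926000]
step 3: m = 0.797500, f(m) = 0.063112 > 0 → root in [0.669000, 0.797500]
Midpoint of [0.669000, 0.797500] = 0.733250

0.733250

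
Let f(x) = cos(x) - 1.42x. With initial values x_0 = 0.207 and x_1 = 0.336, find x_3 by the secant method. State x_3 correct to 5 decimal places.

0.58501

f(x_0) = 0.684712, f(x_1) = 0.466961
x_2 = 0.336000 - (0.466961)·(0.336000 - 0.207000)/(0.466961 - (0.684712)) = 0.612637; f(x_2) = -0.051810
x_3 = 0.612637 - (-0.051810)·(0.612637 - 0.336000)/(-0.051810 - (0.466961)) = 0.585009; f(x_3) = 0.002994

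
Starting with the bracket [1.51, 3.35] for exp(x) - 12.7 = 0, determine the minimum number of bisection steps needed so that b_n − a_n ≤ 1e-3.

Initial width b − a = 3.35 − 1.51 = 1.840000.
After n steps the width is (b−a)/2^n; need (b−a)/2^n ≤ 1e-3.
So n ≥ log₂(1.840000/1e-3) = log₂(1840.0000) ≈ 10.8455.
Hence n = 11.

11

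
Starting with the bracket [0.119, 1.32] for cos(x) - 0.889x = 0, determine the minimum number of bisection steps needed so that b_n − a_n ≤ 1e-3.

Initial width b − a = 1.32 − 0.119 = 1.201000.
After n steps the width is (b−a)/2^n; need (b−a)/2^n ≤ 1e-3.
So n ≥ log₂(1.201000/1e-3) = log₂(1201.0000) ≈ 10.2300.
Hence n = 11.

11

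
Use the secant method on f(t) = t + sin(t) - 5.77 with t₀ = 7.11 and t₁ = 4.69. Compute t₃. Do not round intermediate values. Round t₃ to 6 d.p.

Secant update: t_(k+1) = t_k − f(t_k)·(t_k − t_(k-1))/(f(t_k) − f(t_(k-1))).
f(t_0) = 2.075778, f(t_1) = -2.079749
t_2 = 4.690000 - (-2.079749)·(4.690000 - 7.110000)/(-2.079749 - (2.075778)) = 5.901156; f(t_2) = -0.241647
t_3 = 5.901156 - (-0.241647)·(5.901156 - 4.690000)/(-0.241647 - (-2.079749)) = 6.060382; f(t_3) = 0.069418

6.060382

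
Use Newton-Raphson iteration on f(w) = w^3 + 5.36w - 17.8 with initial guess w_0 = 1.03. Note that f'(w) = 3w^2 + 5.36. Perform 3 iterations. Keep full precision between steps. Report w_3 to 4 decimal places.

1.9468

Newton update: w ← w − f(w)/f'(w).
w_0 = 1.030000: f = -11.186473, f' = 8.542700 → w_1 = 1.030000 - (-11.186473)/(8.542700) = 2.339477
w_1 = 2.339477: f = 7.543921, f' = 21.779464 → w_2 = 2.339477 - (7.543921)/(21.779464) = 1.993100
w_2 = 1.993100: f = 0.800497, f' = 17.277340 → w_3 = 1.993100 - (0.800497)/(17.277340) = 1.946768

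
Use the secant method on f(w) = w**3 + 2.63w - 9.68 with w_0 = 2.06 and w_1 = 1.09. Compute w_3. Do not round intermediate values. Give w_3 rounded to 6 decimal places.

1.760373

f(w_0) = 4.479616, f(w_1) = -5.518271
w_2 = 1.090000 - (-5.518271)·(1.090000 - 2.060000)/(-5.518271 - (4.479616)) = 1.625385; f(w_2) = -1.111167
w_3 = 1.625385 - (-1.111167)·(1.625385 - 1.090000)/(-1.111167 - (-5.518271)) = 1.760373; f(w_3) = 0.405019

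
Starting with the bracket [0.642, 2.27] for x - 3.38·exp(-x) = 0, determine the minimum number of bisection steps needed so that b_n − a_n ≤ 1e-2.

8

Initial width b − a = 2.27 − 0.642 = 1.628000.
After n steps the width is (b−a)/2^n; need (b−a)/2^n ≤ 1e-2.
So n ≥ log₂(1.628000/1e-2) = log₂(162.8000) ≈ 7.3470.
Hence n = 8.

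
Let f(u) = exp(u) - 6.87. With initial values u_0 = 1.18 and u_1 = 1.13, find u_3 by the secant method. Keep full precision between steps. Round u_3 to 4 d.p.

1.7648

f(u_0) = -3.615626, f(u_1) = -3.774343
u_2 = 1.130000 - (-3.774343)·(1.130000 - 1.180000)/(-3.774343 - (-3.615626)) = 2.319012; f(u_2) = 3.295621
u_3 = 2.319012 - (3.295621)·(2.319012 - 1.130000)/(3.295621 - (-3.774343)) = 1.764761; f(u_3) = -1.029823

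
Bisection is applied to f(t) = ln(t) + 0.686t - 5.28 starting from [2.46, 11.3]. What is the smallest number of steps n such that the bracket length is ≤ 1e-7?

Initial width b − a = 11.3 − 2.46 = 8.840000.
After n steps the width is (b−a)/2^n; need (b−a)/2^n ≤ 1e-7.
So n ≥ log₂(8.840000/1e-7) = log₂(88400000.0000) ≈ 26.3975.
Hence n = 27.

27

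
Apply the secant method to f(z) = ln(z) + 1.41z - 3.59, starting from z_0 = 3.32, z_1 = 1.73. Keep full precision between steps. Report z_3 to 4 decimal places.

f(z_0) = 2.291165, f(z_1) = -0.602579
z_2 = 1.730000 - (-0.602579)·(1.730000 - 3.320000)/(-0.602579 - (2.291165)) = 2.061094; f(z_2) = 0.039379
z_3 = 2.061094 - (0.039379)·(2.061094 - 1.730000)/(0.039379 - (-0.602579)) = 2.040784; f(z_3) = 0.000839

2.0408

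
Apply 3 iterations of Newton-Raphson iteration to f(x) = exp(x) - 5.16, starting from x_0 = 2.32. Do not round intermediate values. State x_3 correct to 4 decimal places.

1.6411

Newton update: x ← x − f(x)/f'(x).
f'(x) = exp(x)
x_0 = 2.320000: f = 5.015674, f' = 10.175674 → x_1 = 2.320000 - (5.015674)/(10.175674) = 1.827092
x_1 = 1.827092: f = 1.055783, f' = 6.215783 → x_2 = 1.827092 - (1.055783)/(6.215783) = 1.657237
x_2 = 1.657237: f = 0.084797, f' = 5.244797 → x_3 = 1.657237 - (0.084797)/(5.244797) = 1.641069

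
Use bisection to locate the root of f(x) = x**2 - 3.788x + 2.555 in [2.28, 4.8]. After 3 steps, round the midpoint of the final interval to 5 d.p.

2.75250

f(2.280000) = -0.883240, f(4.800000) = 7.412600 (opposite signs)
step 1: m = 3.540000, f(m) = 1.677080 > 0 → root in [2.280000, 3.540000]
step 2: m = 2.910000, f(m) = 0.000020 > 0 → root in [2.280000, 2.910000]
step 3: m = 2.595000, f(m) = -0.540835 < 0 → root in [2.595000, 2.910000]
Midpoint of [2.595000, 2.910000] = 2.752500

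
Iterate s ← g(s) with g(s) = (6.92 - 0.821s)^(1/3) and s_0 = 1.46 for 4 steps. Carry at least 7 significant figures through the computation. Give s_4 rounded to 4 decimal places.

s_1 = g(1.460000) = 1.788542
s_2 = g(1.788542) = 1.759982
s_3 = g(1.759982) = 1.762501
s_4 = g(1.762501) = 1.762279

1.7623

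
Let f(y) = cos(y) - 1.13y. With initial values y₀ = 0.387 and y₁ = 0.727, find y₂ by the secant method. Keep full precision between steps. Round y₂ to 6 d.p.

0.682112

Secant update: y_(k+1) = y_k − f(y_k)·(y_k − y_(k-1))/(f(y_k) − f(y_(k-1))).
f(y_0) = 0.488735, f(y_1) = -0.074338
y_2 = 0.727000 - (-0.074338)·(0.727000 - 0.387000)/(-0.074338 - (0.488735)) = 0.682112; f(y_2) = 0.005456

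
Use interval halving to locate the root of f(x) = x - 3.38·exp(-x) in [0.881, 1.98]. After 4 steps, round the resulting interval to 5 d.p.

[1.08706, 1.15575]

f(0.881000) = -0.519565, f(1.980000) = 1.513326 (opposite signs)
step 1: m = 1.430500, f(m) = 0.622040 > 0 → root in [0.881000, 1.430500]
step 2: m = 1.155750, f(m) = 0.091654 > 0 → root in [0.881000, 1.155750]
step 3: m = 1.018375, f(m) = -0.202418 < 0 → root in [1.018375, 1.155750]
step 4: m = 1.087062, f(m) = -0.052692 < 0 → root in [1.087062, 1.155750]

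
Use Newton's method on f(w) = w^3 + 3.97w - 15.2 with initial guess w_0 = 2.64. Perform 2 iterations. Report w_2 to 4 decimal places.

1.9596

f'(w) = 3w^2 + 3.97
w_0 = 2.640000: f = 13.680544, f' = 24.878800 → w_1 = 2.640000 - (13.680544)/(24.878800) = 2.090112
w_1 = 2.090112: f = 2.228548, f' = 17.075709 → w_2 = 2.090112 - (2.228548)/(17.075709) = 1.959603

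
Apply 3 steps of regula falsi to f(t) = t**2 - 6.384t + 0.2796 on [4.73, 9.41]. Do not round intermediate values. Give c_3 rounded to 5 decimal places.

6.26462

f(4.730000) = -7.543820, f(9.410000) = 28.754260
step 1: c = 5.702643, f(c) = -3.605935 < 0 → new bracket [5.702643, 9.410000]
step 2: c = 6.115758, f(c) = -1.360901 < 0 → new bracket [6.115758, 9.410000]
step 3: c = 6.264625, f(c) = -0.468241 < 0 → new bracket [6.264625, 9.410000]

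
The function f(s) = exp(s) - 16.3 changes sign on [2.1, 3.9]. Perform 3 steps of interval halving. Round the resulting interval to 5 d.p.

f(2.100000) = -8.133830, f(3.900000) = 33.102449 (opposite signs)
step 1: m = 3.000000, f(m) = 3.785537 > 0 → root in [2.100000, 3.000000]
step 2: m = 2.550000, f(m) = -3.492896 < 0 → root in [2.550000, 3.000000]
step 3: m = 2.775000, f(m) = -0.261373 < 0 → root in [2.775000, 3.000000]

[2.77500, 3.00000]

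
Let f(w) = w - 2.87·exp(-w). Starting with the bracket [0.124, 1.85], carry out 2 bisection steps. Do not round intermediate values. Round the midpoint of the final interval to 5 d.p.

1.20275

f(0.124000) = -2.411300, f(1.850000) = 1.398729 (opposite signs)
step 1: m = 0.987000, f(m) = -0.082629 < 0 → root in [0.987000, 1.850000]
step 2: m = 1.418500, f(m) = 0.723739 > 0 → root in [0.987000, 1.418500]
Midpoint of [0.987000, 1.418500] = 1.202750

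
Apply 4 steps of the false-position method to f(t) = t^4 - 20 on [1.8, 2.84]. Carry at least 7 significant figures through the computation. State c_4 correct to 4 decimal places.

2.1063

False-position update: c = (a·f(b) − b·f(a))/(f(b) − f(a)); replace the endpoint whose sign matches f(c).
f(1.800000) = -9.502400, f(2.840000) = 45.053903
step 1: c = 1.981143, f(c) = -4.594941 < 0 → new bracket [1.981143, 2.840000]
step 2: c = 2.060629, f(c) = -1.969846 < 0 → new bracket [2.060629, 2.840000]
step 3: c = 2.093277, f(c) = -0.799737 < 0 → new bracket [2.093277, 2.840000]
step 4: c = 2.106301, f(c) = -0.317430 < 0 → new bracket [2.106301, 2.840000]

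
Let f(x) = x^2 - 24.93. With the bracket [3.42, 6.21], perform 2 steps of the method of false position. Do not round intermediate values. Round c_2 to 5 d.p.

4.97101

False-position update: c = (a·f(b) − b·f(a))/(f(b) − f(a)); replace the endpoint whose sign matches f(c).
f(3.420000) = -13.233600, f(6.210000) = 13.634100
step 1: c = 4.794206, f(c) = -1.945593 < 0 → new bracket [4.794206, 6.210000]
step 2: c = 4.971010, f(c) = -0.219059 < 0 → new bracket [4.971010, 6.210000]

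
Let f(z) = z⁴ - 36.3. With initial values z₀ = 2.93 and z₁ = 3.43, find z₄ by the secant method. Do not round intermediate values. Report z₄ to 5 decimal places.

f(z_0) = 37.400508, f(z_1) = 102.112872
z_2 = 3.430000 - (102.112872)·(3.430000 - 2.930000)/(102.112872 - (37.400508)) = 2.641025; f(z_2) = 12.350809
z_3 = 2.641025 - (12.350809)·(2.641025 - 3.430000)/(12.350809 - (102.112872)) = 2.532466; f(z_3) = 4.831497
z_4 = 2.532466 - (4.831497)·(2.532466 - 2.641025)/(4.831497 - (12.350809)) = 2.462712; f(z_4) = 0.483622

2.46271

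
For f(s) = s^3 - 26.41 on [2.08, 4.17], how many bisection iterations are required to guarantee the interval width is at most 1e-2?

8

Initial width b − a = 4.17 − 2.08 = 2.090000.
After n steps the width is (b−a)/2^n; need (b−a)/2^n ≤ 1e-2.
So n ≥ log₂(2.090000/1e-2) = log₂(209.0000) ≈ 7.7074.
Hence n = 8.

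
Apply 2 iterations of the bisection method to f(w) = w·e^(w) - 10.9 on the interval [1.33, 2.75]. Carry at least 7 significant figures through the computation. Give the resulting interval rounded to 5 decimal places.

f(1.330000) = -5.871212, f(2.750000) = 32.117238 (opposite signs)
step 1: m = 2.040000, f(m) = 4.788843 > 0 → root in [1.330000, 2.040000]
step 2: m = 1.685000, f(m) = -1.813720 < 0 → root in [1.685000, 2.040000]

[1.68500, 2.04000]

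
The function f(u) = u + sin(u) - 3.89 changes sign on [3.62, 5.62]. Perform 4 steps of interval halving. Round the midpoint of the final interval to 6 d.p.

f(3.620000) = -0.730366, f(5.620000) = 1.114370 (opposite signs)
step 1: m = 4.620000, f(m) = -0.265735 < 0 → root in [4.620000, 5.620000]
step 2: m = 5.120000, f(m) = 0.311930 > 0 → root in [4.620000, 5.120000]
step 3: m = 4.870000, f(m) = -0.007605 < 0 → root in [4.870000, 5.120000]
step 4: m = 4.995000, f(m) = 0.144669 > 0 → root in [4.870000, 4.995000]
Midpoint of [4.870000, 4.995000] = 4.932500

4.932500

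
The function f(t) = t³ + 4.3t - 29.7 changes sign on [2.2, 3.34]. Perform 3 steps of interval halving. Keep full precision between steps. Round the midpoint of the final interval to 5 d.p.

2.69875

f(2.200000) = -9.592000, f(3.340000) = 21.921704 (opposite signs)
step 1: m = 2.770000, f(m) = 3.464933 > 0 → root in [2.200000, 2.770000]
step 2: m = 2.485000, f(m) = -3.669066 < 0 → root in [2.485000, 2.770000]
step 3: m = 2.627500, f(m) = -0.262130 < 0 → root in [2.627500, 2.770000]
Midpoint of [2.627500, 2.770000] = 2.698750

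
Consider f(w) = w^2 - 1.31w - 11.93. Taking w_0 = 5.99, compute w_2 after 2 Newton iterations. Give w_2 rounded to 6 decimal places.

4.183121

f'(w) = 2w - 1.31
w_0 = 5.990000: f = 16.103200, f' = 10.670000 → w_1 = 5.990000 - (16.103200)/(10.670000) = 4.480797
w_1 = 4.480797: f = 2.277695, f' = 7.651593 → w_2 = 4.480797 - (2.277695)/(7.651593) = 4.183121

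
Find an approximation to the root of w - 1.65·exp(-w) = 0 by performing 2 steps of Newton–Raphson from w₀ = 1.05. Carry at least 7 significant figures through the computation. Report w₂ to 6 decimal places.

f'(w) = 1 + 1.65·exp(-w)
w_0 = 1.050000: f = 0.472603, f' = 1.577397 → w_1 = 1.050000 - (0.472603)/(1.577397) = 0.750391
w_1 = 0.750391: f = -0.028709, f' = 1.779100 → w_2 = 0.750391 - (-0.028709)/(1.779100) = 0.766528

0.766528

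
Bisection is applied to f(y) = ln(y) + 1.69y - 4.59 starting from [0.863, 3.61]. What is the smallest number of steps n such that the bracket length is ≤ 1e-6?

22

Initial width b − a = 3.61 − 0.863 = 2.747000.
After n steps the width is (b−a)/2^n; need (b−a)/2^n ≤ 1e-6.
So n ≥ log₂(2.747000/1e-6) = log₂(2747000.0000) ≈ 21.3894.
Hence n = 22.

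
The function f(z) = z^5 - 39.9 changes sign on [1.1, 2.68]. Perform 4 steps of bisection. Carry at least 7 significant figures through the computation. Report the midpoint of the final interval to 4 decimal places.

f(1.100000) = -38.289490, f(2.680000) = 98.352811 (opposite signs)
step 1: m = 1.890000, f(m) = -15.783792 < 0 → root in [1.890000, 2.680000]
step 2: m = 2.285000, f(m) = 22.391820 > 0 → root in [1.890000, 2.285000]
step 3: m = 2.087500, f(m) = -0.260112 < 0 → root in [2.087500, 2.285000]
step 4: m = 2.186250, f(m) = 10.045816 > 0 → root in [2.087500, 2.186250]
Midpoint of [2.087500, 2.186250] = 2.136875

2.1369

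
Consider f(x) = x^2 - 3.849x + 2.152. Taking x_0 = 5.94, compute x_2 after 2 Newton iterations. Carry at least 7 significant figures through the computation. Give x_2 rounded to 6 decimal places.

3.377487

Newton update: x ← x − f(x)/f'(x).
f'(x) = 2x - 3.849
x_0 = 5.940000: f = 14.572540, f' = 8.031000 → x_1 = 5.940000 - (14.572540)/(8.031000) = 4.125464
x_1 = 4.125464: f = 3.292542, f' = 4.401928 → x_2 = 4.125464 - (3.292542)/(4.401928) = 3.377487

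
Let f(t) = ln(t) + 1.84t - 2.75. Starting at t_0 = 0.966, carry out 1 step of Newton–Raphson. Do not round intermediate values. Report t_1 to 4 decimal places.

1.3163

f'(t) = 1/t + 1.84
t_0 = 0.966000: f = -1.007151, f' = 2.875197 → t_1 = 0.966000 - (-1.007151)/(2.875197) = 1.316290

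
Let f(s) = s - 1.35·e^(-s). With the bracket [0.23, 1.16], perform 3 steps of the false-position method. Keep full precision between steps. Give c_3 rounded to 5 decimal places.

0.68275

False-position update: c = (a·f(b) − b·f(a))/(f(b) − f(a)); replace the endpoint whose sign matches f(c).
f(0.230000) = -0.842620, f(1.160000) = 0.736794
step 1: c = 0.726157, f(c) = 0.073074 > 0 → new bracket [0.230000, 0.726157]
step 2: c = 0.686562, f(c) = 0.007103 > 0 → new bracket [0.230000, 0.686562]
step 3: c = 0.682746, f(c) = 0.000688 > 0 → new bracket [0.230000, 0.682746]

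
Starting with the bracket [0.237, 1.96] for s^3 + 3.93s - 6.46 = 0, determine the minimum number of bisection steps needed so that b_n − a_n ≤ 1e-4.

Initial width b − a = 1.96 − 0.237 = 1.723000.
After n steps the width is (b−a)/2^n; need (b−a)/2^n ≤ 1e-4.
So n ≥ log₂(1.723000/1e-4) = log₂(17230.0000) ≈ 14.0726.
Hence n = 15.

15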